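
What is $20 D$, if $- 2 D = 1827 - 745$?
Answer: $-10820$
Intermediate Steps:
$D = -541$ ($D = - \frac{1827 - 745}{2} = \left(- \frac{1}{2}\right) 1082 = -541$)
$20 D = 20 \left(-541\right) = -10820$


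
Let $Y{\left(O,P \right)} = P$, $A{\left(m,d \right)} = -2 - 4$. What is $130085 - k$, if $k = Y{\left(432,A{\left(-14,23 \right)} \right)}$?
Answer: $130091$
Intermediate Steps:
$A{\left(m,d \right)} = -6$
$k = -6$
$130085 - k = 130085 - -6 = 130085 + 6 = 130091$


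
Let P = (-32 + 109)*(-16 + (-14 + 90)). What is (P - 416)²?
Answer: 17673616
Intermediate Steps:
P = 4620 (P = 77*(-16 + 76) = 77*60 = 4620)
(P - 416)² = (4620 - 416)² = 4204² = 17673616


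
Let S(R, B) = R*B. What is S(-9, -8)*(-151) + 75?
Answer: -10797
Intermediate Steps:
S(R, B) = B*R
S(-9, -8)*(-151) + 75 = -8*(-9)*(-151) + 75 = 72*(-151) + 75 = -10872 + 75 = -10797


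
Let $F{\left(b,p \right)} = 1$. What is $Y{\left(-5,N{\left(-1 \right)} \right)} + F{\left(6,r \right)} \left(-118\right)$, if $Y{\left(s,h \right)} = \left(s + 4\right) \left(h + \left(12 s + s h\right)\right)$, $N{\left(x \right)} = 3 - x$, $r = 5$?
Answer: $-42$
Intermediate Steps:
$Y{\left(s,h \right)} = \left(4 + s\right) \left(h + 12 s + h s\right)$ ($Y{\left(s,h \right)} = \left(4 + s\right) \left(h + \left(12 s + h s\right)\right) = \left(4 + s\right) \left(h + 12 s + h s\right)$)
$Y{\left(-5,N{\left(-1 \right)} \right)} + F{\left(6,r \right)} \left(-118\right) = \left(4 \left(3 - -1\right) + 12 \left(-5\right)^{2} + 48 \left(-5\right) + \left(3 - -1\right) \left(-5\right)^{2} + 5 \left(3 - -1\right) \left(-5\right)\right) + 1 \left(-118\right) = \left(4 \left(3 + 1\right) + 12 \cdot 25 - 240 + \left(3 + 1\right) 25 + 5 \left(3 + 1\right) \left(-5\right)\right) - 118 = \left(4 \cdot 4 + 300 - 240 + 4 \cdot 25 + 5 \cdot 4 \left(-5\right)\right) - 118 = \left(16 + 300 - 240 + 100 - 100\right) - 118 = 76 - 118 = -42$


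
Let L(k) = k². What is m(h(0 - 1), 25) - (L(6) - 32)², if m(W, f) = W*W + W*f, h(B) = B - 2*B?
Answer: 10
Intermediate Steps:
h(B) = -B
m(W, f) = W² + W*f
m(h(0 - 1), 25) - (L(6) - 32)² = (-(0 - 1))*(-(0 - 1) + 25) - (6² - 32)² = (-1*(-1))*(-1*(-1) + 25) - (36 - 32)² = 1*(1 + 25) - 1*4² = 1*26 - 1*16 = 26 - 16 = 10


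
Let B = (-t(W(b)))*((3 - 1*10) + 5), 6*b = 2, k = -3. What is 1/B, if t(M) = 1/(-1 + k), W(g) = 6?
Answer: -2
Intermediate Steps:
b = 1/3 (b = (1/6)*2 = 1/3 ≈ 0.33333)
t(M) = -1/4 (t(M) = 1/(-1 - 3) = 1/(-4) = -1/4)
B = -1/2 (B = (-1*(-1/4))*((3 - 1*10) + 5) = ((3 - 10) + 5)/4 = (-7 + 5)/4 = (1/4)*(-2) = -1/2 ≈ -0.50000)
1/B = 1/(-1/2) = -2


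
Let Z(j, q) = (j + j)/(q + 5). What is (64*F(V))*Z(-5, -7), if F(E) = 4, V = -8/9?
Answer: 1280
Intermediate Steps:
V = -8/9 (V = -8*⅑ = -8/9 ≈ -0.88889)
Z(j, q) = 2*j/(5 + q) (Z(j, q) = (2*j)/(5 + q) = 2*j/(5 + q))
(64*F(V))*Z(-5, -7) = (64*4)*(2*(-5)/(5 - 7)) = 256*(2*(-5)/(-2)) = 256*(2*(-5)*(-½)) = 256*5 = 1280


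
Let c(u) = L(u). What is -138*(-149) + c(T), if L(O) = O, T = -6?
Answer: 20556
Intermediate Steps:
c(u) = u
-138*(-149) + c(T) = -138*(-149) - 6 = 20562 - 6 = 20556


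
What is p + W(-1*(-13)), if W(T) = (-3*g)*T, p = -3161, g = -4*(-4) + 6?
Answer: -4019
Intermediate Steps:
g = 22 (g = 16 + 6 = 22)
W(T) = -66*T (W(T) = (-3*22)*T = -66*T)
p + W(-1*(-13)) = -3161 - (-66)*(-13) = -3161 - 66*13 = -3161 - 858 = -4019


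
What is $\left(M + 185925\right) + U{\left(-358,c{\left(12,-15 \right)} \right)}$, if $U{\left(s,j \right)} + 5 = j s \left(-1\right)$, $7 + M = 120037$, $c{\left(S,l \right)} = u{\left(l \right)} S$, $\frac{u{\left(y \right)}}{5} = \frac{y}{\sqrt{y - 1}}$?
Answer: $305950 + 80550 i \approx 3.0595 \cdot 10^{5} + 80550.0 i$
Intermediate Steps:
$u{\left(y \right)} = \frac{5 y}{\sqrt{-1 + y}}$ ($u{\left(y \right)} = 5 \frac{y}{\sqrt{y - 1}} = 5 \frac{y}{\sqrt{-1 + y}} = \frac{5 y}{\sqrt{-1 + y}}$)
$c{\left(S,l \right)} = \frac{5 S l}{\sqrt{-1 + l}}$ ($c{\left(S,l \right)} = \frac{5 l}{\sqrt{-1 + l}} S = \frac{5 S l}{\sqrt{-1 + l}}$)
$M = 120030$ ($M = -7 + 120037 = 120030$)
$U{\left(s,j \right)} = -5 - j s$ ($U{\left(s,j \right)} = -5 + j s \left(-1\right) = -5 - j s$)
$\left(M + 185925\right) + U{\left(-358,c{\left(12,-15 \right)} \right)} = \left(120030 + 185925\right) - \left(5 + 5 \cdot 12 \left(-15\right) \frac{1}{\sqrt{-1 - 15}} \left(-358\right)\right) = 305955 - \left(5 + 5 \cdot 12 \left(-15\right) \frac{1}{\sqrt{-16}} \left(-358\right)\right) = 305955 - \left(5 + 5 \cdot 12 \left(-15\right) \left(- \frac{i}{4}\right) \left(-358\right)\right) = 305955 - \left(5 + 225 i \left(-358\right)\right) = 305955 - \left(5 - 80550 i\right) = 305950 + 80550 i$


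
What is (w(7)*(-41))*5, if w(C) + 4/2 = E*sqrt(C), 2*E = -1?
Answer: 410 + 205*sqrt(7)/2 ≈ 681.19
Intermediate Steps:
E = -1/2 (E = (1/2)*(-1) = -1/2 ≈ -0.50000)
w(C) = -2 - sqrt(C)/2
(w(7)*(-41))*5 = ((-2 - sqrt(7)/2)*(-41))*5 = (82 + 41*sqrt(7)/2)*5 = 410 + 205*sqrt(7)/2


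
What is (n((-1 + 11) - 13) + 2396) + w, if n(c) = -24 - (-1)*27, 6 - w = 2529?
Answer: -124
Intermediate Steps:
w = -2523 (w = 6 - 1*2529 = 6 - 2529 = -2523)
n(c) = 3 (n(c) = -24 - 1*(-27) = -24 + 27 = 3)
(n((-1 + 11) - 13) + 2396) + w = (3 + 2396) - 2523 = 2399 - 2523 = -124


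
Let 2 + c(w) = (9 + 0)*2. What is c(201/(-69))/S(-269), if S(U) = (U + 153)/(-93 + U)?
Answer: 1448/29 ≈ 49.931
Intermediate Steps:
S(U) = (153 + U)/(-93 + U)
c(w) = 16 (c(w) = -2 + (9 + 0)*2 = -2 + 9*2 = -2 + 18 = 16)
c(201/(-69))/S(-269) = 16/(((153 - 269)/(-93 - 269))) = 16/((-116/(-362))) = 16/((-1/362*(-116))) = 16/(58/181) = 16*(181/58) = 1448/29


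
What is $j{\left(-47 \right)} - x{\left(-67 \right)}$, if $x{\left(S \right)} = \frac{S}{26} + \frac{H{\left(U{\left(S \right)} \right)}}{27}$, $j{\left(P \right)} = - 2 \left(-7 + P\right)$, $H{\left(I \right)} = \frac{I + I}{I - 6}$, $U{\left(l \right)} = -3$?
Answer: $\frac{232823}{2106} \approx 110.55$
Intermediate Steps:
$H{\left(I \right)} = \frac{2 I}{-6 + I}$
$j{\left(P \right)} = 14 - 2 P$
$x{\left(S \right)} = \frac{2}{81} + \frac{S}{26}$ ($x{\left(S \right)} = \frac{S}{26} + \frac{2 \left(-3\right) \frac{1}{-6 - 3}}{27} = S \frac{1}{26} + 2 \left(-3\right) \frac{1}{-9} \cdot \frac{1}{27} = \frac{S}{26} + 2 \left(-3\right) \left(- \frac{1}{9}\right) \frac{1}{27} = \frac{S}{26} + \frac{2}{3} \cdot \frac{1}{27} = \frac{S}{26} + \frac{2}{81} = \frac{2}{81} + \frac{S}{26}$)
$j{\left(-47 \right)} - x{\left(-67 \right)} = \left(14 - -94\right) - \left(\frac{2}{81} + \frac{1}{26} \left(-67\right)\right) = \left(14 + 94\right) - \left(\frac{2}{81} - \frac{67}{26}\right) = 108 - - \frac{5375}{2106} = 108 + \frac{5375}{2106} = \frac{232823}{2106}$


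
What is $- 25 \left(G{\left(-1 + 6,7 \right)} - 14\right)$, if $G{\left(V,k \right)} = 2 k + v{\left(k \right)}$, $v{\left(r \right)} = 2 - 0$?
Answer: $-50$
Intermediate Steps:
$v{\left(r \right)} = 2$ ($v{\left(r \right)} = 2 + 0 = 2$)
$G{\left(V,k \right)} = 2 + 2 k$ ($G{\left(V,k \right)} = 2 k + 2 = 2 + 2 k$)
$- 25 \left(G{\left(-1 + 6,7 \right)} - 14\right) = - 25 \left(\left(2 + 2 \cdot 7\right) - 14\right) = - 25 \left(\left(2 + 14\right) - 14\right) = - 25 \left(16 - 14\right) = \left(-25\right) 2 = -50$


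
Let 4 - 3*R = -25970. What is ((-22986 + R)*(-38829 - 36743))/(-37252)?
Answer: -270698904/9313 ≈ -29067.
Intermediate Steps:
R = 8658 (R = 4/3 - ⅓*(-25970) = 4/3 + 25970/3 = 8658)
((-22986 + R)*(-38829 - 36743))/(-37252) = ((-22986 + 8658)*(-38829 - 36743))/(-37252) = -14328*(-75572)*(-1/37252) = 1082795616*(-1/37252) = -270698904/9313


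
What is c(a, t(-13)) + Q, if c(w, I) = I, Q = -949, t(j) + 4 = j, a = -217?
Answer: -966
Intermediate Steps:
t(j) = -4 + j
c(a, t(-13)) + Q = (-4 - 13) - 949 = -17 - 949 = -966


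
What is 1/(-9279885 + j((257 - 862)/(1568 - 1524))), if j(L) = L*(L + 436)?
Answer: -16/148571055 ≈ -1.0769e-7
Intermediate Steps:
j(L) = L*(436 + L)
1/(-9279885 + j((257 - 862)/(1568 - 1524))) = 1/(-9279885 + ((257 - 862)/(1568 - 1524))*(436 + (257 - 862)/(1568 - 1524))) = 1/(-9279885 + (-605/44)*(436 - 605/44)) = 1/(-9279885 + (-605*1/44)*(436 - 605*1/44)) = 1/(-9279885 - 55*(436 - 55/4)/4) = 1/(-9279885 - 55/4*1689/4) = 1/(-9279885 - 92895/16) = 1/(-148571055/16) = -16/148571055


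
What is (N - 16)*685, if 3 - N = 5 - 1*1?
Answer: -11645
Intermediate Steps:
N = -1 (N = 3 - (5 - 1*1) = 3 - (5 - 1) = 3 - 1*4 = 3 - 4 = -1)
(N - 16)*685 = (-1 - 16)*685 = -17*685 = -11645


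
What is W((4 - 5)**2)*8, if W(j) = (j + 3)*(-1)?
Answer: -32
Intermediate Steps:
W(j) = -3 - j (W(j) = (3 + j)*(-1) = -3 - j)
W((4 - 5)**2)*8 = (-3 - (4 - 5)**2)*8 = (-3 - 1*(-1)**2)*8 = (-3 - 1*1)*8 = (-3 - 1)*8 = -4*8 = -32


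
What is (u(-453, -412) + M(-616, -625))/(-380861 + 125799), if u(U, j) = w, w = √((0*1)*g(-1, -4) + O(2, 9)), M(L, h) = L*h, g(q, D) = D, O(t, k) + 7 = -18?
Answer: -192500/127531 - 5*I/255062 ≈ -1.5094 - 1.9603e-5*I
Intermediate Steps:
O(t, k) = -25 (O(t, k) = -7 - 18 = -25)
w = 5*I (w = √((0*1)*(-4) - 25) = √(0*(-4) - 25) = √(0 - 25) = √(-25) = 5*I ≈ 5.0*I)
u(U, j) = 5*I
(u(-453, -412) + M(-616, -625))/(-380861 + 125799) = (5*I - 616*(-625))/(-380861 + 125799) = (5*I + 385000)/(-255062) = (385000 + 5*I)*(-1/255062) = -192500/127531 - 5*I/255062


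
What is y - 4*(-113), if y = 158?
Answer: 610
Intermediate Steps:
y - 4*(-113) = 158 - 4*(-113) = 158 + 452 = 610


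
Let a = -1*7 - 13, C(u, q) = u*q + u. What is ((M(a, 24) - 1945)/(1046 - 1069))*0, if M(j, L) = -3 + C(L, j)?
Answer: 0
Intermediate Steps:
C(u, q) = u + q*u (C(u, q) = q*u + u = u + q*u)
a = -20 (a = -7 - 13 = -20)
M(j, L) = -3 + L*(1 + j)
((M(a, 24) - 1945)/(1046 - 1069))*0 = (((-3 + 24*(1 - 20)) - 1945)/(1046 - 1069))*0 = (((-3 + 24*(-19)) - 1945)/(-23))*0 = (((-3 - 456) - 1945)*(-1/23))*0 = ((-459 - 1945)*(-1/23))*0 = -2404*(-1/23)*0 = (2404/23)*0 = 0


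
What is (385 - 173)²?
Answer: 44944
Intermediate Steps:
(385 - 173)² = 212² = 44944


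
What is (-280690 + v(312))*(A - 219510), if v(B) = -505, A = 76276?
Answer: 40276684630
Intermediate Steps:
(-280690 + v(312))*(A - 219510) = (-280690 - 505)*(76276 - 219510) = -281195*(-143234) = 40276684630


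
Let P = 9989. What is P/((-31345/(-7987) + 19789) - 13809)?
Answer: 79782143/47793605 ≈ 1.6693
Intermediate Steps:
P/((-31345/(-7987) + 19789) - 13809) = 9989/((-31345/(-7987) + 19789) - 13809) = 9989/((-31345*(-1/7987) + 19789) - 13809) = 9989/((31345/7987 + 19789) - 13809) = 9989/(158086088/7987 - 13809) = 9989/(47793605/7987) = 9989*(7987/47793605) = 79782143/47793605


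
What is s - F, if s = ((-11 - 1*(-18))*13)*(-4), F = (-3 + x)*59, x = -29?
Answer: 1524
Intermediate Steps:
F = -1888 (F = (-3 - 29)*59 = -32*59 = -1888)
s = -364 (s = ((-11 + 18)*13)*(-4) = (7*13)*(-4) = 91*(-4) = -364)
s - F = -364 - 1*(-1888) = -364 + 1888 = 1524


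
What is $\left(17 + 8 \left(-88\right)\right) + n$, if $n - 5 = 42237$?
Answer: $41555$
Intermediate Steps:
$n = 42242$ ($n = 5 + 42237 = 42242$)
$\left(17 + 8 \left(-88\right)\right) + n = \left(17 + 8 \left(-88\right)\right) + 42242 = \left(17 - 704\right) + 42242 = -687 + 42242 = 41555$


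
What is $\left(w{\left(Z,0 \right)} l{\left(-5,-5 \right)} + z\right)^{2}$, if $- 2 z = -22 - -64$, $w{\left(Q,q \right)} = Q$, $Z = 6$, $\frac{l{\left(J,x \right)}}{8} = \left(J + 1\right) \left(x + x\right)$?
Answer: $3606201$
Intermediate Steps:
$l{\left(J,x \right)} = 16 x \left(1 + J\right)$ ($l{\left(J,x \right)} = 8 \left(J + 1\right) \left(x + x\right) = 8 \left(1 + J\right) 2 x = 8 \cdot 2 x \left(1 + J\right) = 16 x \left(1 + J\right)$)
$z = -21$ ($z = - \frac{-22 - -64}{2} = - \frac{-22 + 64}{2} = \left(- \frac{1}{2}\right) 42 = -21$)
$\left(w{\left(Z,0 \right)} l{\left(-5,-5 \right)} + z\right)^{2} = \left(6 \cdot 16 \left(-5\right) \left(1 - 5\right) - 21\right)^{2} = \left(6 \cdot 16 \left(-5\right) \left(-4\right) - 21\right)^{2} = \left(6 \cdot 320 - 21\right)^{2} = \left(1920 - 21\right)^{2} = 1899^{2} = 3606201$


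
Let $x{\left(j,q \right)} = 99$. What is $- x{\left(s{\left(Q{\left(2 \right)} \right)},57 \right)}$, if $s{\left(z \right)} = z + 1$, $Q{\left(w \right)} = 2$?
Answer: $-99$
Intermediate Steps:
$s{\left(z \right)} = 1 + z$
$- x{\left(s{\left(Q{\left(2 \right)} \right)},57 \right)} = \left(-1\right) 99 = -99$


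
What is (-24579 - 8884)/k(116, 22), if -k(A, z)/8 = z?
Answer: 33463/176 ≈ 190.13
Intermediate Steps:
k(A, z) = -8*z
(-24579 - 8884)/k(116, 22) = (-24579 - 8884)/((-8*22)) = -33463/(-176) = -33463*(-1/176) = 33463/176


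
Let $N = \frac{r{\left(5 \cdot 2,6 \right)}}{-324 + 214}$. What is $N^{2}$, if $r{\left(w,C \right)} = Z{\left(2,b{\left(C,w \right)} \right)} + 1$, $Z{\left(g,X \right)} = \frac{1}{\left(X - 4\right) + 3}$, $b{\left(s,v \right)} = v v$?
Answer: $\frac{100}{1185921} \approx 8.4323 \cdot 10^{-5}$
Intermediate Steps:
$b{\left(s,v \right)} = v^{2}$
$Z{\left(g,X \right)} = \frac{1}{-1 + X}$ ($Z{\left(g,X \right)} = \frac{1}{\left(-4 + X\right) + 3} = \frac{1}{-1 + X}$)
$r{\left(w,C \right)} = 1 + \frac{1}{-1 + w^{2}}$ ($r{\left(w,C \right)} = \frac{1}{-1 + w^{2}} + 1 = 1 + \frac{1}{-1 + w^{2}}$)
$N = - \frac{10}{1089}$ ($N = \frac{\left(5 \cdot 2\right)^{2} \frac{1}{-1 + \left(5 \cdot 2\right)^{2}}}{-324 + 214} = \frac{10^{2} \frac{1}{-1 + 10^{2}}}{-110} = \frac{100}{-1 + 100} \left(- \frac{1}{110}\right) = \frac{100}{99} \left(- \frac{1}{110}\right) = - \frac{10}{1089} \approx -0.0091827$)
$N^{2} = \left(- \frac{10}{1089}\right)^{2} = \frac{100}{1185921}$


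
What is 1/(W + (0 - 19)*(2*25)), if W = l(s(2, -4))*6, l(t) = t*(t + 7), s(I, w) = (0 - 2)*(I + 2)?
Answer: -1/902 ≈ -0.0011086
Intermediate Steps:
s(I, w) = -4 - 2*I (s(I, w) = -2*(2 + I) = -4 - 2*I)
l(t) = t*(7 + t)
W = 48 (W = ((-4 - 2*2)*(7 + (-4 - 2*2)))*6 = ((-4 - 4)*(7 + (-4 - 4)))*6 = -8*(7 - 8)*6 = -8*(-1)*6 = 8*6 = 48)
1/(W + (0 - 19)*(2*25)) = 1/(48 + (0 - 19)*(2*25)) = 1/(48 - 19*50) = 1/(48 - 950) = 1/(-902) = -1/902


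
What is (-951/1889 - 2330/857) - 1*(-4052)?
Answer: 6554457019/1618873 ≈ 4048.8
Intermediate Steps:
(-951/1889 - 2330/857) - 1*(-4052) = (-951*1/1889 - 2330*1/857) + 4052 = (-951/1889 - 2330/857) + 4052 = -5216377/1618873 + 4052 = 6554457019/1618873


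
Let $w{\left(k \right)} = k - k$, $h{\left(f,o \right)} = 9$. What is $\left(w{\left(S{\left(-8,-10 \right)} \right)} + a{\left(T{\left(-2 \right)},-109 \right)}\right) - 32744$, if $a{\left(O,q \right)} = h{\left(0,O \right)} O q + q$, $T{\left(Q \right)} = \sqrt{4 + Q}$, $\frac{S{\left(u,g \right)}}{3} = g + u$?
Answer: $-32853 - 981 \sqrt{2} \approx -34240.0$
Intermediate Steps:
$S{\left(u,g \right)} = 3 g + 3 u$ ($S{\left(u,g \right)} = 3 \left(g + u\right) = 3 g + 3 u$)
$a{\left(O,q \right)} = q + 9 O q$ ($a{\left(O,q \right)} = 9 O q + q = q + 9 O q$)
$w{\left(k \right)} = 0$
$\left(w{\left(S{\left(-8,-10 \right)} \right)} + a{\left(T{\left(-2 \right)},-109 \right)}\right) - 32744 = \left(0 - 109 \left(1 + 9 \sqrt{4 - 2}\right)\right) - 32744 = \left(0 - 109 \left(1 + 9 \sqrt{2}\right)\right) - 32744 = \left(0 - \left(109 + 981 \sqrt{2}\right)\right) - 32744 = \left(-109 - 981 \sqrt{2}\right) - 32744 = -32853 - 981 \sqrt{2}$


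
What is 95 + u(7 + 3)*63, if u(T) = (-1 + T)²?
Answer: 5198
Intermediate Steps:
95 + u(7 + 3)*63 = 95 + (-1 + (7 + 3))²*63 = 95 + (-1 + 10)²*63 = 95 + 9²*63 = 95 + 81*63 = 95 + 5103 = 5198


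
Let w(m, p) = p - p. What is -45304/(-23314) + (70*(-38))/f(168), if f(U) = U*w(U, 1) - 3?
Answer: 31075576/34971 ≈ 888.61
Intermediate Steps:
w(m, p) = 0
f(U) = -3 (f(U) = U*0 - 3 = 0 - 3 = -3)
-45304/(-23314) + (70*(-38))/f(168) = -45304/(-23314) + (70*(-38))/(-3) = -45304*(-1/23314) - 2660*(-1/3) = 22652/11657 + 2660/3 = 31075576/34971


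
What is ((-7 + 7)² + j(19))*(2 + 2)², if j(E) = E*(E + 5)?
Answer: 7296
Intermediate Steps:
j(E) = E*(5 + E)
((-7 + 7)² + j(19))*(2 + 2)² = ((-7 + 7)² + 19*(5 + 19))*(2 + 2)² = (0² + 19*24)*4² = (0 + 456)*16 = 456*16 = 7296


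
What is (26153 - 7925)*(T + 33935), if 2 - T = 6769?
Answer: 495218304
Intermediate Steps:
T = -6767 (T = 2 - 1*6769 = 2 - 6769 = -6767)
(26153 - 7925)*(T + 33935) = (26153 - 7925)*(-6767 + 33935) = 18228*27168 = 495218304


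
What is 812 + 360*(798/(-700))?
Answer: 2008/5 ≈ 401.60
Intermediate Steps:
812 + 360*(798/(-700)) = 812 + 360*(798*(-1/700)) = 812 + 360*(-57/50) = 812 - 2052/5 = 2008/5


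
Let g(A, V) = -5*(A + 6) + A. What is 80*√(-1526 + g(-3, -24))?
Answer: 160*I*√386 ≈ 3143.5*I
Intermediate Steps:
g(A, V) = -30 - 4*A (g(A, V) = -5*(6 + A) + A = (-30 - 5*A) + A = -30 - 4*A)
80*√(-1526 + g(-3, -24)) = 80*√(-1526 + (-30 - 4*(-3))) = 80*√(-1526 + (-30 + 12)) = 80*√(-1526 - 18) = 80*√(-1544) = 80*(2*I*√386) = 160*I*√386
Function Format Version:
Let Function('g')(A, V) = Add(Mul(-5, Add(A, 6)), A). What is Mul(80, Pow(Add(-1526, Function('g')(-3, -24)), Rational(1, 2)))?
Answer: Mul(160, I, Pow(386, Rational(1, 2))) ≈ Mul(3143.5, I)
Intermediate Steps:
Function('g')(A, V) = Add(-30, Mul(-4, A)) (Function('g')(A, V) = Add(Mul(-5, Add(6, A)), A) = Add(Add(-30, Mul(-5, A)), A) = Add(-30, Mul(-4, A)))
Mul(80, Pow(Add(-1526, Function('g')(-3, -24)), Rational(1, 2))) = Mul(80, Pow(Add(-1526, Add(-30, Mul(-4, -3))), Rational(1, 2))) = Mul(80, Pow(Add(-1526, Add(-30, 12)), Rational(1, 2))) = Mul(80, Pow(Add(-1526, -18), Rational(1, 2))) = Mul(80, Pow(-1544, Rational(1, 2))) = Mul(80, Mul(2, I, Pow(386, Rational(1, 2)))) = Mul(160, I, Pow(386, Rational(1, 2)))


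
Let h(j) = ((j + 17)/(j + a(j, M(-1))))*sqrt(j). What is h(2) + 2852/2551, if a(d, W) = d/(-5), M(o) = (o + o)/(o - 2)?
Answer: 2852/2551 + 95*sqrt(2)/8 ≈ 17.912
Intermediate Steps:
M(o) = 2*o/(-2 + o) (M(o) = (2*o)/(-2 + o) = 2*o/(-2 + o))
a(d, W) = -d/5 (a(d, W) = d*(-1/5) = -d/5)
h(j) = 5*(17 + j)/(4*sqrt(j)) (h(j) = ((j + 17)/(j - j/5))*sqrt(j) = ((17 + j)/((4*j/5)))*sqrt(j) = ((17 + j)*(5/(4*j)))*sqrt(j) = (5*(17 + j)/(4*j))*sqrt(j) = 5*(17 + j)/(4*sqrt(j)))
h(2) + 2852/2551 = 5*(17 + 2)/(4*sqrt(2)) + 2852/2551 = (5/4)*(sqrt(2)/2)*19 + 2852*(1/2551) = 95*sqrt(2)/8 + 2852/2551 = 2852/2551 + 95*sqrt(2)/8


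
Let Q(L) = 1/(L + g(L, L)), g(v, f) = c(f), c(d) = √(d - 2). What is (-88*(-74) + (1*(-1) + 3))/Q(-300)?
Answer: -1954200 + 6514*I*√302 ≈ -1.9542e+6 + 1.132e+5*I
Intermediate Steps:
c(d) = √(-2 + d)
g(v, f) = √(-2 + f)
Q(L) = 1/(L + √(-2 + L))
(-88*(-74) + (1*(-1) + 3))/Q(-300) = (-88*(-74) + (1*(-1) + 3))/(1/(-300 + √(-2 - 300))) = (6512 + (-1 + 3))/(1/(-300 + √(-302))) = (6512 + 2)/(1/(-300 + I*√302)) = 6514*(-300 + I*√302) = -1954200 + 6514*I*√302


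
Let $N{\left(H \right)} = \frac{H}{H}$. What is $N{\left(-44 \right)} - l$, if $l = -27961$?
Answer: $27962$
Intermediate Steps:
$N{\left(H \right)} = 1$
$N{\left(-44 \right)} - l = 1 - -27961 = 1 + 27961 = 27962$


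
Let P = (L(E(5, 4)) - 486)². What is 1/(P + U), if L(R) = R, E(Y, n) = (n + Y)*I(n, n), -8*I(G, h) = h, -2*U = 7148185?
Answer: -4/13334009 ≈ -2.9999e-7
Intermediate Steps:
U = -7148185/2 (U = -½*7148185 = -7148185/2 ≈ -3.5741e+6)
I(G, h) = -h/8
E(Y, n) = -n*(Y + n)/8 (E(Y, n) = (n + Y)*(-n/8) = (Y + n)*(-n/8) = -n*(Y + n)/8)
P = 962361/4 (P = (-⅛*4*(5 + 4) - 486)² = (-⅛*4*9 - 486)² = (-9/2 - 486)² = (-981/2)² = 962361/4 ≈ 2.4059e+5)
1/(P + U) = 1/(962361/4 - 7148185/2) = 1/(-13334009/4) = -4/13334009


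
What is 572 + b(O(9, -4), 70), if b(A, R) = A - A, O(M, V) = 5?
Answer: 572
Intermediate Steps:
b(A, R) = 0
572 + b(O(9, -4), 70) = 572 + 0 = 572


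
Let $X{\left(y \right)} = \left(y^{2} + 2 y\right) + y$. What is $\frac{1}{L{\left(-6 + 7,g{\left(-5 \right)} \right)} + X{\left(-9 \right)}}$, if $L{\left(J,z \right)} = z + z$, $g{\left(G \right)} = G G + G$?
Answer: $\frac{1}{94} \approx 0.010638$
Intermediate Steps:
$g{\left(G \right)} = G + G^{2}$ ($g{\left(G \right)} = G^{2} + G = G + G^{2}$)
$L{\left(J,z \right)} = 2 z$
$X{\left(y \right)} = y^{2} + 3 y$
$\frac{1}{L{\left(-6 + 7,g{\left(-5 \right)} \right)} + X{\left(-9 \right)}} = \frac{1}{2 \left(- 5 \left(1 - 5\right)\right) - 9 \left(3 - 9\right)} = \frac{1}{2 \left(\left(-5\right) \left(-4\right)\right) - -54} = \frac{1}{2 \cdot 20 + 54} = \frac{1}{40 + 54} = \frac{1}{94}$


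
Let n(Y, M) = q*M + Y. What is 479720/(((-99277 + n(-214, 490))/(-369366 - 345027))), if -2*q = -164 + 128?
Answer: 342708609960/90671 ≈ 3.7797e+6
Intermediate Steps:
q = 18 (q = -(-164 + 128)/2 = -½*(-36) = 18)
n(Y, M) = Y + 18*M (n(Y, M) = 18*M + Y = Y + 18*M)
479720/(((-99277 + n(-214, 490))/(-369366 - 345027))) = 479720/(((-99277 + (-214 + 18*490))/(-369366 - 345027))) = 479720/(((-99277 + (-214 + 8820))/(-714393))) = 479720/(((-99277 + 8606)*(-1/714393))) = 479720/((-90671*(-1/714393))) = 479720/(90671/714393) = 479720*(714393/90671) = 342708609960/90671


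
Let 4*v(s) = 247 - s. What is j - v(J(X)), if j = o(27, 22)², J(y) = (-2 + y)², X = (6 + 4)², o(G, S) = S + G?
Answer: 18961/4 ≈ 4740.3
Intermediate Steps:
o(G, S) = G + S
X = 100 (X = 10² = 100)
j = 2401 (j = (27 + 22)² = 49² = 2401)
v(s) = 247/4 - s/4 (v(s) = (247 - s)/4 = 247/4 - s/4)
j - v(J(X)) = 2401 - (247/4 - (-2 + 100)²/4) = 2401 - (247/4 - ¼*98²) = 2401 - (247/4 - ¼*9604) = 2401 - (247/4 - 2401) = 2401 - 1*(-9357/4) = 2401 + 9357/4 = 18961/4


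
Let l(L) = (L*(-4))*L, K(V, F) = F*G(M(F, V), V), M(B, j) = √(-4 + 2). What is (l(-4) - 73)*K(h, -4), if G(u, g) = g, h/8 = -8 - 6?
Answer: -61376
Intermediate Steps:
M(B, j) = I*√2 (M(B, j) = √(-2) = I*√2)
h = -112 (h = 8*(-8 - 6) = 8*(-14) = -112)
K(V, F) = F*V
l(L) = -4*L² (l(L) = (-4*L)*L = -4*L²)
(l(-4) - 73)*K(h, -4) = (-4*(-4)² - 73)*(-4*(-112)) = (-4*16 - 73)*448 = (-64 - 73)*448 = -137*448 = -61376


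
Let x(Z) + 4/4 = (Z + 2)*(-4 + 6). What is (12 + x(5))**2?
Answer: 625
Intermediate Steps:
x(Z) = 3 + 2*Z (x(Z) = -1 + (Z + 2)*(-4 + 6) = -1 + (2 + Z)*2 = -1 + (4 + 2*Z) = 3 + 2*Z)
(12 + x(5))**2 = (12 + (3 + 2*5))**2 = (12 + (3 + 10))**2 = (12 + 13)**2 = 25**2 = 625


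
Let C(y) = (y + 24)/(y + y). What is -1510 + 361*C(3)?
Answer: 229/2 ≈ 114.50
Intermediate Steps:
C(y) = (24 + y)/(2*y) (C(y) = (24 + y)/((2*y)) = (24 + y)*(1/(2*y)) = (24 + y)/(2*y))
-1510 + 361*C(3) = -1510 + 361*((1/2)*(24 + 3)/3) = -1510 + 361*((1/2)*(1/3)*27) = -1510 + 361*(9/2) = -1510 + 3249/2 = 229/2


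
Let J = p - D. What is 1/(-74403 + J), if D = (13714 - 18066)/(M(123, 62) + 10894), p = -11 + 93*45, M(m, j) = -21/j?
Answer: -675407/47432888379 ≈ -1.4239e-5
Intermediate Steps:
p = 4174 (p = -11 + 4185 = 4174)
D = -269824/675407 (D = (13714 - 18066)/(-21/62 + 10894) = -4352/(-21*1/62 + 10894) = -4352/(-21/62 + 10894) = -4352/675407/62 = -4352*62/675407 = -269824/675407 ≈ -0.39950)
J = 2819418642/675407 (J = 4174 - 1*(-269824/675407) = 4174 + 269824/675407 = 2819418642/675407 ≈ 4174.4)
1/(-74403 + J) = 1/(-74403 + 2819418642/675407) = 1/(-47432888379/675407) = -675407/47432888379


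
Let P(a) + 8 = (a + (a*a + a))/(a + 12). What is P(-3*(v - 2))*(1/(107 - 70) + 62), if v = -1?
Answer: -52785/259 ≈ -203.80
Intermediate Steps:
P(a) = -8 + (a**2 + 2*a)/(12 + a) (P(a) = -8 + (a + (a*a + a))/(a + 12) = -8 + (a + (a**2 + a))/(12 + a) = -8 + (a + (a + a**2))/(12 + a) = -8 + (a**2 + 2*a)/(12 + a))
P(-3*(v - 2))*(1/(107 - 70) + 62) = ((-96 + (-3*(-1 - 2))**2 - (-18)*(-1 - 2))/(12 - 3*(-1 - 2)))*(1/(107 - 70) + 62) = ((-96 + (-3*(-3))**2 - (-18)*(-3))/(12 - 3*(-3)))*(1/37 + 62) = ((-96 + 9**2 - 6*9)/(12 + 9))*(1/37 + 62) = ((-96 + 81 - 54)/21)*(2295/37) = ((1/21)*(-69))*(2295/37) = -23/7*2295/37 = -52785/259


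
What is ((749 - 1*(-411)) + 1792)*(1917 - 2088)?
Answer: -504792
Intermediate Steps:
((749 - 1*(-411)) + 1792)*(1917 - 2088) = ((749 + 411) + 1792)*(-171) = (1160 + 1792)*(-171) = 2952*(-171) = -504792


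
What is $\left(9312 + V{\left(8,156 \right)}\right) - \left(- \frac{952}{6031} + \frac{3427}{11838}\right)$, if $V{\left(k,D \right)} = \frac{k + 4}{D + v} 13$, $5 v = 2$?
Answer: $\frac{259972712981345}{27915436398} \approx 9312.9$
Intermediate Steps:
$v = \frac{2}{5}$ ($v = \frac{1}{5} \cdot 2 = \frac{2}{5} \approx 0.4$)
$V{\left(k,D \right)} = \frac{13 \left(4 + k\right)}{\frac{2}{5} + D}$ ($V{\left(k,D \right)} = \frac{k + 4}{D + \frac{2}{5}} \cdot 13 = \frac{4 + k}{\frac{2}{5} + D} 13 = \frac{13 \left(4 + k\right)}{\frac{2}{5} + D}$)
$\left(9312 + V{\left(8,156 \right)}\right) - \left(- \frac{952}{6031} + \frac{3427}{11838}\right) = \left(9312 + \frac{65 \left(4 + 8\right)}{2 + 5 \cdot 156}\right) - \left(- \frac{952}{6031} + \frac{3427}{11838}\right) = \left(9312 + 65 \frac{1}{2 + 780} \cdot 12\right) - \frac{9398461}{71394978} = \left(9312 + 65 \cdot \frac{1}{782} \cdot 12\right) + \left(- \frac{3427}{11838} + \frac{952}{6031}\right) = \left(9312 + 65 \cdot \frac{1}{782} \cdot 12\right) - \frac{9398461}{71394978} = \left(9312 + \frac{390}{391}\right) - \frac{9398461}{71394978} = \frac{3641382}{391} - \frac{9398461}{71394978} = \frac{259972712981345}{27915436398}$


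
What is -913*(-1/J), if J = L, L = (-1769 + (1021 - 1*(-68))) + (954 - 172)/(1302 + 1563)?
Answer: -237795/177038 ≈ -1.3432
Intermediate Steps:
L = -1947418/2865 (L = (-1769 + (1021 + 68)) + 782/2865 = (-1769 + 1089) + 782*(1/2865) = -680 + 782/2865 = -1947418/2865 ≈ -679.73)
J = -1947418/2865 ≈ -679.73
-913*(-1/J) = -913/((-1*(-1947418/2865))) = -913/1947418/2865 = -913*2865/1947418 = -237795/177038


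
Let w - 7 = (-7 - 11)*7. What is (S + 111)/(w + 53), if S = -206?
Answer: 95/66 ≈ 1.4394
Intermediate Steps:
w = -119 (w = 7 + (-7 - 11)*7 = 7 - 18*7 = 7 - 126 = -119)
(S + 111)/(w + 53) = (-206 + 111)/(-119 + 53) = -95/(-66) = -95*(-1/66) = 95/66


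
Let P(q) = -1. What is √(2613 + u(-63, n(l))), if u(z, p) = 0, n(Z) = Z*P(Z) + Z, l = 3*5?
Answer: √2613 ≈ 51.117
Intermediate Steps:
l = 15
n(Z) = 0 (n(Z) = Z*(-1) + Z = -Z + Z = 0)
√(2613 + u(-63, n(l))) = √(2613 + 0) = √2613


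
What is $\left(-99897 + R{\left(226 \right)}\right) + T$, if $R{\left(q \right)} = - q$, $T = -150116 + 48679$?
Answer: $-201560$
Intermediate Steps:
$T = -101437$
$\left(-99897 + R{\left(226 \right)}\right) + T = \left(-99897 - 226\right) - 101437 = -100123 - 101437 = -201560$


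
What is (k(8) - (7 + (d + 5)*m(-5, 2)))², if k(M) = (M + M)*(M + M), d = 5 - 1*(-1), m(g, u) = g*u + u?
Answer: 113569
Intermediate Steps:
m(g, u) = u + g*u
d = 6 (d = 5 + 1 = 6)
k(M) = 4*M² (k(M) = (2*M)*(2*M) = 4*M²)
(k(8) - (7 + (d + 5)*m(-5, 2)))² = (4*8² - (7 + (6 + 5)*(2*(1 - 5))))² = (4*64 - (7 + 11*(2*(-4))))² = (256 - (7 + 11*(-8)))² = (256 - (7 - 88))² = (256 - 1*(-81))² = (256 + 81)² = 337² = 113569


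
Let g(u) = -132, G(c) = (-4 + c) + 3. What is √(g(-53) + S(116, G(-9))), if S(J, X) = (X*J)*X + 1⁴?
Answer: √11469 ≈ 107.09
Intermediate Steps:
G(c) = -1 + c
S(J, X) = 1 + J*X² (S(J, X) = (J*X)*X + 1 = J*X² + 1 = 1 + J*X²)
√(g(-53) + S(116, G(-9))) = √(-132 + (1 + 116*(-1 - 9)²)) = √(-132 + (1 + 116*(-10)²)) = √(-132 + (1 + 116*100)) = √(-132 + (1 + 11600)) = √(-132 + 11601) = √11469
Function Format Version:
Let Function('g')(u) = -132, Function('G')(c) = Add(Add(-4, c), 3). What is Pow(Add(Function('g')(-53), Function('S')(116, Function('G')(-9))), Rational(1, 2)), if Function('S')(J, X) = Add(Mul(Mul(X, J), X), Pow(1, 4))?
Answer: Pow(11469, Rational(1, 2)) ≈ 107.09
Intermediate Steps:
Function('G')(c) = Add(-1, c)
Function('S')(J, X) = Add(1, Mul(J, Pow(X, 2))) (Function('S')(J, X) = Add(Mul(Mul(J, X), X), 1) = Add(Mul(J, Pow(X, 2)), 1) = Add(1, Mul(J, Pow(X, 2))))
Pow(Add(Function('g')(-53), Function('S')(116, Function('G')(-9))), Rational(1, 2)) = Pow(Add(-132, Add(1, Mul(116, Pow(Add(-1, -9), 2)))), Rational(1, 2)) = Pow(Add(-132, Add(1, Mul(116, Pow(-10, 2)))), Rational(1, 2)) = Pow(Add(-132, Add(1, Mul(116, 100))), Rational(1, 2)) = Pow(Add(-132, Add(1, 11600)), Rational(1, 2)) = Pow(Add(-132, 11601), Rational(1, 2)) = Pow(11469, Rational(1, 2))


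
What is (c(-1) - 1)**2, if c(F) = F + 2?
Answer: 0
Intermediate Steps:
c(F) = 2 + F
(c(-1) - 1)**2 = ((2 - 1) - 1)**2 = (1 - 1)**2 = 0**2 = 0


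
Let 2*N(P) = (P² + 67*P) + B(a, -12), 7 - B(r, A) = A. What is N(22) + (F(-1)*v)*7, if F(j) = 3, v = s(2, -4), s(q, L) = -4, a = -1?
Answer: 1809/2 ≈ 904.50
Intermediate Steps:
v = -4
B(r, A) = 7 - A
N(P) = 19/2 + P²/2 + 67*P/2 (N(P) = ((P² + 67*P) + (7 - 1*(-12)))/2 = ((P² + 67*P) + (7 + 12))/2 = ((P² + 67*P) + 19)/2 = (19 + P² + 67*P)/2 = 19/2 + P²/2 + 67*P/2)
N(22) + (F(-1)*v)*7 = (19/2 + (½)*22² + (67/2)*22) + (3*(-4))*7 = (19/2 + (½)*484 + 737) - 12*7 = (19/2 + 242 + 737) - 84 = 1977/2 - 84 = 1809/2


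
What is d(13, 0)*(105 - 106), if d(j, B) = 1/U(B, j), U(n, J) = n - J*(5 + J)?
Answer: 1/234 ≈ 0.0042735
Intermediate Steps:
U(n, J) = n - J*(5 + J)
d(j, B) = 1/(B - j**2 - 5*j)
d(13, 0)*(105 - 106) = (-1/(13**2 - 1*0 + 5*13))*(105 - 106) = -1/(169 + 0 + 65)*(-1) = -1/234*(-1) = 1/234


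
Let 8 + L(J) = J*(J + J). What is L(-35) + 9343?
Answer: 11785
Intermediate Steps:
L(J) = -8 + 2*J² (L(J) = -8 + J*(J + J) = -8 + J*(2*J) = -8 + 2*J²)
L(-35) + 9343 = (-8 + 2*(-35)²) + 9343 = (-8 + 2*1225) + 9343 = (-8 + 2450) + 9343 = 2442 + 9343 = 11785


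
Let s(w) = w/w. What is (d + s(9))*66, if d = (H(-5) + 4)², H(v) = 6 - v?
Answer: 14916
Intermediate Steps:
s(w) = 1
d = 225 (d = ((6 - 1*(-5)) + 4)² = ((6 + 5) + 4)² = (11 + 4)² = 15² = 225)
(d + s(9))*66 = (225 + 1)*66 = 226*66 = 14916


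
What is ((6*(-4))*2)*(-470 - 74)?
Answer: 26112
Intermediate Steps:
((6*(-4))*2)*(-470 - 74) = -24*2*(-544) = -48*(-544) = 26112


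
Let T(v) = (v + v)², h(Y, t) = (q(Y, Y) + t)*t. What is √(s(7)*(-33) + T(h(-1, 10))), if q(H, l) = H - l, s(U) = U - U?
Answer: 200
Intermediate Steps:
s(U) = 0
h(Y, t) = t² (h(Y, t) = ((Y - Y) + t)*t = (0 + t)*t = t*t = t²)
T(v) = 4*v² (T(v) = (2*v)² = 4*v²)
√(s(7)*(-33) + T(h(-1, 10))) = √(0*(-33) + 4*(10²)²) = √(0 + 4*100²) = √(0 + 4*10000) = √(0 + 40000) = √40000 = 200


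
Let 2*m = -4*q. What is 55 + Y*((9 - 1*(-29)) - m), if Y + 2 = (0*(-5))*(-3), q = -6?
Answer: 3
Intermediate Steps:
m = 12 (m = (-4*(-6))/2 = (1/2)*24 = 12)
Y = -2 (Y = -2 + (0*(-5))*(-3) = -2 + 0*(-3) = -2 + 0 = -2)
55 + Y*((9 - 1*(-29)) - m) = 55 - 2*((9 - 1*(-29)) - 1*12) = 55 - 2*((9 + 29) - 12) = 55 - 2*(38 - 12) = 55 - 2*26 = 55 - 52 = 3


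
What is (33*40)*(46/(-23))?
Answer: -2640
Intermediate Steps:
(33*40)*(46/(-23)) = 1320*(46*(-1/23)) = 1320*(-2) = -2640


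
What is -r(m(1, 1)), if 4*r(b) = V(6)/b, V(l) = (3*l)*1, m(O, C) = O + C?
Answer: -9/4 ≈ -2.2500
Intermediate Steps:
m(O, C) = C + O
V(l) = 3*l
r(b) = 9/(2*b) (r(b) = ((3*6)/b)/4 = (18/b)/4 = 9/(2*b))
-r(m(1, 1)) = -9/(2*(1 + 1)) = -9/(2*2) = -1*9/4 = -9/4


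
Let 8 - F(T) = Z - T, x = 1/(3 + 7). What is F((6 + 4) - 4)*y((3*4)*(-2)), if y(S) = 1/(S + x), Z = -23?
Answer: -370/239 ≈ -1.5481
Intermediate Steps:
x = ⅒ (x = 1/10 = ⅒ ≈ 0.10000)
F(T) = 31 + T (F(T) = 8 - (-23 - T) = 8 + (23 + T) = 31 + T)
y(S) = 1/(⅒ + S) (y(S) = 1/(S + ⅒) = 1/(⅒ + S))
F((6 + 4) - 4)*y((3*4)*(-2)) = (31 + ((6 + 4) - 4))*(10/(1 + 10*((3*4)*(-2)))) = (31 + (10 - 4))*(10/(1 + 10*(12*(-2)))) = (31 + 6)*(10/(1 + 10*(-24))) = 37*(10/(1 - 240)) = 37*(10/(-239)) = 37*(10*(-1/239)) = 37*(-10/239) = -370/239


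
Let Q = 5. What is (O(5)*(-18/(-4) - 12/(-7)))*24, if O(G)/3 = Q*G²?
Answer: 391500/7 ≈ 55929.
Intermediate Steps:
O(G) = 15*G² (O(G) = 3*(5*G²) = 15*G²)
(O(5)*(-18/(-4) - 12/(-7)))*24 = ((15*5²)*(-18/(-4) - 12/(-7)))*24 = ((15*25)*(-18*(-¼) - 12*(-⅐)))*24 = (375*(9/2 + 12/7))*24 = (375*(87/14))*24 = (32625/14)*24 = 391500/7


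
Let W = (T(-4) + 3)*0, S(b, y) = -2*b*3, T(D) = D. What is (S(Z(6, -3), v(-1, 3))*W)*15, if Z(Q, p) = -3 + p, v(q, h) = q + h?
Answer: 0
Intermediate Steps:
v(q, h) = h + q
S(b, y) = -6*b
W = 0 (W = (-4 + 3)*0 = -1*0 = 0)
(S(Z(6, -3), v(-1, 3))*W)*15 = (-6*(-3 - 3)*0)*15 = (-6*(-6)*0)*15 = (36*0)*15 = 0*15 = 0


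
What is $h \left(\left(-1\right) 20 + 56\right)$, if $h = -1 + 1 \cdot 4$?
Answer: $108$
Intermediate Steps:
$h = 3$ ($h = -1 + 4 = 3$)
$h \left(\left(-1\right) 20 + 56\right) = 3 \left(\left(-1\right) 20 + 56\right) = 3 \left(-20 + 56\right) = 3 \cdot 36 = 108$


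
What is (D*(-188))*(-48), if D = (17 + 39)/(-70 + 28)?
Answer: -12032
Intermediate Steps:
D = -4/3 (D = 56/(-42) = 56*(-1/42) = -4/3 ≈ -1.3333)
(D*(-188))*(-48) = -4/3*(-188)*(-48) = (752/3)*(-48) = -12032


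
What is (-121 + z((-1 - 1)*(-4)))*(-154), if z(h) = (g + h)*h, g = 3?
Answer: 5082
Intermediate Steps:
z(h) = h*(3 + h) (z(h) = (3 + h)*h = h*(3 + h))
(-121 + z((-1 - 1)*(-4)))*(-154) = (-121 + ((-1 - 1)*(-4))*(3 + (-1 - 1)*(-4)))*(-154) = (-121 + (-2*(-4))*(3 - 2*(-4)))*(-154) = (-121 + 8*(3 + 8))*(-154) = (-121 + 8*11)*(-154) = (-121 + 88)*(-154) = -33*(-154) = 5082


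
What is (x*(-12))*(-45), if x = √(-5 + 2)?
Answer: 540*I*√3 ≈ 935.31*I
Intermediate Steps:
x = I*√3 (x = √(-3) = I*√3 ≈ 1.732*I)
(x*(-12))*(-45) = ((I*√3)*(-12))*(-45) = -12*I*√3*(-45) = 540*I*√3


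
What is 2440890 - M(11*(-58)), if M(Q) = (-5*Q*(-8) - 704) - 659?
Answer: 2467773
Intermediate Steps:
M(Q) = -1363 + 40*Q (M(Q) = (40*Q - 704) - 659 = (-704 + 40*Q) - 659 = -1363 + 40*Q)
2440890 - M(11*(-58)) = 2440890 - (-1363 + 40*(11*(-58))) = 2440890 - (-1363 + 40*(-638)) = 2440890 - (-1363 - 25520) = 2440890 - 1*(-26883) = 2440890 + 26883 = 2467773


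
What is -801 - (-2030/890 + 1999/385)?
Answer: -27546021/34265 ≈ -803.91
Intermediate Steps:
-801 - (-2030/890 + 1999/385) = -801 - (-2030*1/890 + 1999*(1/385)) = -801 - (-203/89 + 1999/385) = -801 - 1*99756/34265 = -801 - 99756/34265 = -27546021/34265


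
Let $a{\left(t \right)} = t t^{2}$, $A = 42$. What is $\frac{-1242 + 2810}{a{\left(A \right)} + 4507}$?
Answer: $\frac{1568}{78595} \approx 0.01995$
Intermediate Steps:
$a{\left(t \right)} = t^{3}$
$\frac{-1242 + 2810}{a{\left(A \right)} + 4507} = \frac{-1242 + 2810}{42^{3} + 4507} = \frac{1568}{74088 + 4507} = \frac{1568}{78595}$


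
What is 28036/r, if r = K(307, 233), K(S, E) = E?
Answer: 28036/233 ≈ 120.33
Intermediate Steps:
r = 233
28036/r = 28036/233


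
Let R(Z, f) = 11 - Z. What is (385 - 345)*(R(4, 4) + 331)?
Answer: 13520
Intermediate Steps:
(385 - 345)*(R(4, 4) + 331) = (385 - 345)*((11 - 1*4) + 331) = 40*((11 - 4) + 331) = 40*(7 + 331) = 40*338 = 13520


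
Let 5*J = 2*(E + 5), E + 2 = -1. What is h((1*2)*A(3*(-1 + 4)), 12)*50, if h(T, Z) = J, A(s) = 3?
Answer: 40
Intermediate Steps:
E = -3 (E = -2 - 1 = -3)
J = ⅘ (J = (2*(-3 + 5))/5 = (2*2)/5 = (⅕)*4 = ⅘ ≈ 0.80000)
h(T, Z) = ⅘
h((1*2)*A(3*(-1 + 4)), 12)*50 = (⅘)*50 = 40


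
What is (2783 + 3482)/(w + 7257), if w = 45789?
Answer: 895/7578 ≈ 0.11811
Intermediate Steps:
(2783 + 3482)/(w + 7257) = (2783 + 3482)/(45789 + 7257) = 6265/53046 = 6265*(1/53046) = 895/7578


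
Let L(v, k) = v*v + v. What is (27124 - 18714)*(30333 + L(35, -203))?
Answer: 265697130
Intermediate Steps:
L(v, k) = v + v² (L(v, k) = v² + v = v + v²)
(27124 - 18714)*(30333 + L(35, -203)) = (27124 - 18714)*(30333 + 35*(1 + 35)) = 8410*(30333 + 35*36) = 8410*(30333 + 1260) = 8410*31593 = 265697130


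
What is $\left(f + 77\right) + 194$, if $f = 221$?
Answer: $492$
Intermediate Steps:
$\left(f + 77\right) + 194 = \left(221 + 77\right) + 194 = 298 + 194 = 492$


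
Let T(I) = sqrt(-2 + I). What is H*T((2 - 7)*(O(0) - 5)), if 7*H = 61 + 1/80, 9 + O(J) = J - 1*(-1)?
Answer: 14643*sqrt(7)/560 ≈ 69.182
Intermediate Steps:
O(J) = -8 + J (O(J) = -9 + (J - 1*(-1)) = -9 + (J + 1) = -9 + (1 + J) = -8 + J)
H = 4881/560 (H = (61 + 1/80)/7 = (1/7)*(4881/80) = 4881/560 ≈ 8.7161)
H*T((2 - 7)*(O(0) - 5)) = 4881*sqrt(-2 + (2 - 7)*((-8 + 0) - 5))/560 = 4881*sqrt(-2 - 5*(-8 - 5))/560 = 4881*sqrt(-2 - 5*(-13))/560 = 4881*sqrt(-2 + 65)/560 = 4881*sqrt(63)/560 = 4881*(3*sqrt(7))/560 = 14643*sqrt(7)/560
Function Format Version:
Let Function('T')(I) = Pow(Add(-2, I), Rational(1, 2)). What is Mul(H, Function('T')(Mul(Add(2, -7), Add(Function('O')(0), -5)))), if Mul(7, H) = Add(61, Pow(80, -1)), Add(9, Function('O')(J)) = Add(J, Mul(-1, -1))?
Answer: Mul(Rational(14643, 560), Pow(7, Rational(1, 2))) ≈ 69.182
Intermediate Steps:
Function('O')(J) = Add(-8, J) (Function('O')(J) = Add(-9, Add(J, Mul(-1, -1))) = Add(-9, Add(J, 1)) = Add(-9, Add(1, J)) = Add(-8, J))
H = Rational(4881, 560) (H = Mul(Rational(1, 7), Add(61, Pow(80, -1))) = Mul(Rational(1, 7), Add(61, Rational(1, 80))) = Mul(Rational(1, 7), Rational(4881, 80)) = Rational(4881, 560) ≈ 8.7161)
Mul(H, Function('T')(Mul(Add(2, -7), Add(Function('O')(0), -5)))) = Mul(Rational(4881, 560), Pow(Add(-2, Mul(Add(2, -7), Add(Add(-8, 0), -5))), Rational(1, 2))) = Mul(Rational(4881, 560), Pow(Add(-2, Mul(-5, Add(-8, -5))), Rational(1, 2))) = Mul(Rational(4881, 560), Pow(Add(-2, Mul(-5, -13)), Rational(1, 2))) = Mul(Rational(4881, 560), Pow(Add(-2, 65), Rational(1, 2))) = Mul(Rational(4881, 560), Pow(63, Rational(1, 2))) = Mul(Rational(4881, 560), Mul(3, Pow(7, Rational(1, 2)))) = Mul(Rational(14643, 560), Pow(7, Rational(1, 2)))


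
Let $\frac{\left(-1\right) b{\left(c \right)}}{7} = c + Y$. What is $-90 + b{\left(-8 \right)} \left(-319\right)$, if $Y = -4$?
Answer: $-26886$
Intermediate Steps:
$b{\left(c \right)} = 28 - 7 c$ ($b{\left(c \right)} = - 7 \left(c - 4\right) = - 7 \left(-4 + c\right) = 28 - 7 c$)
$-90 + b{\left(-8 \right)} \left(-319\right) = -90 + \left(28 - -56\right) \left(-319\right) = -90 + \left(28 + 56\right) \left(-319\right) = -90 + 84 \left(-319\right) = -90 - 26796 = -26886$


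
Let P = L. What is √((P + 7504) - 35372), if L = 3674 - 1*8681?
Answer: 5*I*√1315 ≈ 181.31*I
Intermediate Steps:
L = -5007 (L = 3674 - 8681 = -5007)
P = -5007
√((P + 7504) - 35372) = √((-5007 + 7504) - 35372) = √(2497 - 35372) = √(-32875) = 5*I*√1315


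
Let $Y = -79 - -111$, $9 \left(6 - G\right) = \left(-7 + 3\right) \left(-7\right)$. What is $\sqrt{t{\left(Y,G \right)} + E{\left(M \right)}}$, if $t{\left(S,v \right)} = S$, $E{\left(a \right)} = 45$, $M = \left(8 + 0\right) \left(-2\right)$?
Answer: $\sqrt{77} \approx 8.775$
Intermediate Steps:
$M = -16$ ($M = 8 \left(-2\right) = -16$)
$G = \frac{26}{9}$ ($G = 6 - \frac{\left(-7 + 3\right) \left(-7\right)}{9} = 6 - \frac{\left(-4\right) \left(-7\right)}{9} = 6 - \frac{28}{9} = \frac{26}{9} \approx 2.8889$)
$Y = 32$ ($Y = -79 + 111 = 32$)
$\sqrt{t{\left(Y,G \right)} + E{\left(M \right)}} = \sqrt{32 + 45} = \sqrt{77}$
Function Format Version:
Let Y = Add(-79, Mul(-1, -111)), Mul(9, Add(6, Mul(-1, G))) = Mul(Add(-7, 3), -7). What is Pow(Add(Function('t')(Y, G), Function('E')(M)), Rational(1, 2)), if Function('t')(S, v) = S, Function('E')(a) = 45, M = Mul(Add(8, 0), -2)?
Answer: Pow(77, Rational(1, 2)) ≈ 8.7750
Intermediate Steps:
M = -16 (M = Mul(8, -2) = -16)
G = Rational(26, 9) (G = Add(6, Mul(Rational(-1, 9), Mul(Add(-7, 3), -7))) = Add(6, Mul(Rational(-1, 9), Mul(-4, -7))) = Add(6, Mul(Rational(-1, 9), 28)) = Add(6, Rational(-28, 9)) = Rational(26, 9) ≈ 2.8889)
Y = 32 (Y = Add(-79, 111) = 32)
Pow(Add(Function('t')(Y, G), Function('E')(M)), Rational(1, 2)) = Pow(Add(32, 45), Rational(1, 2)) = Pow(77, Rational(1, 2))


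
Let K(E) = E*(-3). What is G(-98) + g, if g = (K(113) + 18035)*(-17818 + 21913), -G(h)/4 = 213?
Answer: 72464268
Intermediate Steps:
K(E) = -3*E
G(h) = -852 (G(h) = -4*213 = -852)
g = 72465120 (g = (-3*113 + 18035)*(-17818 + 21913) = (-339 + 18035)*4095 = 17696*4095 = 72465120)
G(-98) + g = -852 + 72465120 = 72464268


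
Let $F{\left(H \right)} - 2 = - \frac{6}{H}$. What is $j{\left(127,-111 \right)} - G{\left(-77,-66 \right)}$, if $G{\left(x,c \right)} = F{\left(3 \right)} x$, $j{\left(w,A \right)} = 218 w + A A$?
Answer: $40007$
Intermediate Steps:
$F{\left(H \right)} = 2 - \frac{6}{H}$
$j{\left(w,A \right)} = A^{2} + 218 w$ ($j{\left(w,A \right)} = 218 w + A^{2} = A^{2} + 218 w$)
$G{\left(x,c \right)} = 0$ ($G{\left(x,c \right)} = \left(2 - \frac{6}{3}\right) x = \left(2 - 2\right) x = 0 x = 0$)
$j{\left(127,-111 \right)} - G{\left(-77,-66 \right)} = \left(\left(-111\right)^{2} + 218 \cdot 127\right) - 0 = \left(12321 + 27686\right) + 0 = 40007 + 0 = 40007$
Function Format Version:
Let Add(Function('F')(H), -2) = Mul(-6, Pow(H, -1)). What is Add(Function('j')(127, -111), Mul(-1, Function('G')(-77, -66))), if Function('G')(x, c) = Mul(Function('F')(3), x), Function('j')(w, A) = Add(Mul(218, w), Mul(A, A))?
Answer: 40007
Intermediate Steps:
Function('F')(H) = Add(2, Mul(-6, Pow(H, -1)))
Function('j')(w, A) = Add(Pow(A, 2), Mul(218, w)) (Function('j')(w, A) = Add(Mul(218, w), Pow(A, 2)) = Add(Pow(A, 2), Mul(218, w)))
Function('G')(x, c) = 0 (Function('G')(x, c) = Mul(Add(2, Mul(-6, Pow(3, -1))), x) = Mul(Add(2, Mul(-6, Rational(1, 3))), x) = Mul(Add(2, -2), x) = Mul(0, x) = 0)
Add(Function('j')(127, -111), Mul(-1, Function('G')(-77, -66))) = Add(Add(Pow(-111, 2), Mul(218, 127)), Mul(-1, 0)) = Add(Add(12321, 27686), 0) = Add(40007, 0) = 40007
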